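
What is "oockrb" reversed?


Input string: 'oockrb'
Operation: reverse character order
Original order: 'o' -> 'o' -> 'c' -> 'k' -> 'r' -> 'b'
Reversed order: 'b' -> 'r' -> 'k' -> 'c' -> 'o' -> 'o'
Result: brkcoo


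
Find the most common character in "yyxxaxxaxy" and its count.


Input: 'yyxxaxxaxy'
Operation: tally each character
Counts: 'a':2, 'x':5, 'y':3
Maximum: 'x' appears 5 times


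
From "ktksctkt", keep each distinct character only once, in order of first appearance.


Input: 'ktksctkt'
Operation: keep first occurrence of each character
Scan: s[0]='k' new -> keep; s[1]='t' new -> keep; s[2]='k' seen -> skip; s[3]='s' new -> keep; s[4]='c' new -> keep; s[5]='t' seen -> skip; s[6]='k' seen -> skip; s[7]='t' seen -> skip
Result: ktsc


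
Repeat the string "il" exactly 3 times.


Input string: 'il'
Operation: repeat 3 times
Concatenation: 'il' + 'il' + 'il'
Result: ililil


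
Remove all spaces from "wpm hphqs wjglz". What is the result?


Input string: 'wpm hphqs wjglz'
Operation: remove all spaces
Words: 'wpm', 'hphqs', 'wjglz'
Join without spaces: wpmhphqswjglz


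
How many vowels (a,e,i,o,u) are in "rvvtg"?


Input string: 'rvvtg'
Operation: count vowels (a, e, i, o, u)
Scan: s[0]='r', s[1]='v', s[2]='v', s[3]='t', s[4]='g'
Vowels found: 0
Result: 0


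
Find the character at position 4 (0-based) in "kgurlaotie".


Input string: 'kgurlaotie'
Operation: get character at index 4
Index mapping: s[0]='k', s[1]='g', s[2]='u', s[3]='r', s[4]='l'
Result: 'l'


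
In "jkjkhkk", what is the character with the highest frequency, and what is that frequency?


Input: 'jkjkhkk'
Operation: tally each character
Counts: 'h':1, 'j':2, 'k':4
Maximum: 'k' appears 4 times


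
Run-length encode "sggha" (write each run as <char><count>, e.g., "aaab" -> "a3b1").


Input: 'sggha'
Operation: identify consecutive runs
Runs: 's' -> s1, 'gg' -> g2, 'h' -> h1, 'a' -> a1
Encoded: s1g2h1a1


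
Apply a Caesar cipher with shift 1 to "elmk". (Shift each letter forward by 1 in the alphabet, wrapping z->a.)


Input: 'elmk', shift = 1
Operation: for each letter, (position + 1) mod 26
Mapping: 'e'(4+1=5)->'f', 'l'(11+1=12)->'m', 'm'(12+1=13)->'n', 'k'(10+1=11)->'l'
Result: fmnl


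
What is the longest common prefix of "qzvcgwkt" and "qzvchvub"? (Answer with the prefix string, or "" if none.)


String 1: 'qzvcgwkt'
String 2: 'qzvchvub'
Compare position by position:
pos 0: 'q' vs 'q' match
pos 1: 'z' vs 'z' match
pos 2: 'v' vs 'v' match
pos 3: 'c' vs 'c' match
pos 4: 'g' vs 'h' differ -> stop
Longest common prefix: "qzvc" (length 4)


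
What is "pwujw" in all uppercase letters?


Input string: 'pwujw'
Operation: convert each letter to uppercase
Mapping: 'p'->'P', 'w'->'W', 'u'->'U', 'j'->'J', 'w'->'W'
Result: PWUJW


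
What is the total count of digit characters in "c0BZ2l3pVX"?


Input string: 'c0BZ2l3pVX'
Operation: count digit characters (0-9)
Scan: 'c', '0'(digit), 'B', 'Z', '2'(digit), 'l', '3'(digit), 'p', 'V', 'X'
Digits found: 3
Result: 3


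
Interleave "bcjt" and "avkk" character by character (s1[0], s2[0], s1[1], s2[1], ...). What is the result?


String 1: 'bcjt'
String 2: 'avkk'
Operation: alternate characters
Pairs: 'b'+'a', 'c'+'v', 'j'+'k', 't'+'k'
Result: bacvjktk


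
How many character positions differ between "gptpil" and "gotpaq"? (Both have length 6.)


String 1: 'gptpil'
String 2: 'gotpaq'
Compare each position: pos 0: 'g'=='g', pos 1: 'p'!='o', pos 2: 't'=='t', pos 3: 'p'=='p', pos 4: 'i'!='a', pos 5: 'l'!='q'
Differing positions: 3
Hamming distance: 3


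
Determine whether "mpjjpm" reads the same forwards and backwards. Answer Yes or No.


Input string: 'mpjjpm'
Reversed: 'mpjjpm'
Compare pairs: s[0]='m' vs s[5]='m' (match), s[1]='p' vs s[4]='p' (match), s[2]='j' vs s[3]='j' (match)
Palindrome: Yes


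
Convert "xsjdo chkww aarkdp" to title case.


Input string: 'xsjdo chkww aarkdp'
Operation: capitalize first letter of each word
Word transformations: 'xsjdo'->'Xsjdo', 'chkww'->'Chkww', 'aarkdp'->'Aarkdp'
Result: Xsjdo Chkww Aarkdp


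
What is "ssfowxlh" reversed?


Input string: 'ssfowxlh'
Operation: reverse character order
Original order: 's' -> 's' -> 'f' -> 'o' -> 'w' -> 'x' -> 'l' -> 'h'
Reversed order: 'h' -> 'l' -> 'x' -> 'w' -> 'o' -> 'f' -> 's' -> 's'
Result: hlxwofss


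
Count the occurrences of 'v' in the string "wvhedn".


Input string: 'wvhedn'
Target character: 'v'
Scan each position: s[1]='v'
Matches found at indices: 1
Total: 1


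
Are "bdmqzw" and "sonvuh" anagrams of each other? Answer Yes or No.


String 1: 'bdmqzw' -> sorted: 'bdmqwz'
String 2: 'sonvuh' -> sorted: 'hnosuv'
Compare sorted forms: 'bdmqwz' != 'hnosuv'
Anagram: No


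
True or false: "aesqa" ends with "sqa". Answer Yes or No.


Input string: 'aesqa'
Suffix to check: 'sqa'
Last 3 characters of input: 'sqa'
Match: True
Result: Yes


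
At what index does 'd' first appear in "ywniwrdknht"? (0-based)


Input string: 'ywniwrdknht'
Target: 'd'
Scanning left to right: s[0]='y', s[1]='w', s[2]='n', s[3]='i', s[4]='w', s[5]='r', s[6]='d'
First match at index: 6


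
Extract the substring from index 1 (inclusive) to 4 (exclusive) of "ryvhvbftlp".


Input string: 'ryvhvbftlp'
Operation: slice [1:4]
Extract characters: s[1]='y', s[2]='v', s[3]='h'
Result: yvh


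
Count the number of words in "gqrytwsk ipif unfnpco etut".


Input string: 'gqrytwsk ipif unfnpco etut'
Operation: split by spaces
Words found: 'gqrytwsk', 'ipif', 'unfnpco', 'etut'
Word count: 4


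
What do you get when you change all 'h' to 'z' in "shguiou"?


Input string: 'shguiou'
Operation: replace 'h' with 'z'
Positions of 'h': 1
After replacement: szguiou


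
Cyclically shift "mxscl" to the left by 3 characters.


Input: 'mxscl', shift = 3
Operation: split at index 3 and swap parts
Front part s[0:3] = 'mxs'
Back part s[3:] = 'cl'
Rotated = back + front = 'cl' + 'mxs'
Result: clmxs


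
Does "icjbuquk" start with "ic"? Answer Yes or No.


Input string: 'icjbuquk'
Prefix to check: 'ic'
First 2 characters of input: 'ic'
Match: True
Result: Yes


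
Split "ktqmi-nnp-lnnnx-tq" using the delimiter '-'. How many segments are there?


Input string: 'ktqmi-nnp-lnnnx-tq'
Delimiter: '-'
Split result: 'ktqmi', 'nnp', 'lnnnx', 'tq'
Number of parts: 4


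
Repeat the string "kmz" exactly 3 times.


Input string: 'kmz'
Operation: repeat 3 times
Concatenation: 'kmz' + 'kmz' + 'kmz'
Result: kmzkmzkmz


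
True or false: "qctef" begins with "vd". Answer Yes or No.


Input string: 'qctef'
Prefix to check: 'vd'
First 2 characters of input: 'qc'
Match: False
Result: No


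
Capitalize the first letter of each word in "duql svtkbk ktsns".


Input string: 'duql svtkbk ktsns'
Operation: capitalize first letter of each word
Word transformations: 'duql'->'Duql', 'svtkbk'->'Svtkbk', 'ktsns'->'Ktsns'
Result: Duql Svtkbk Ktsns


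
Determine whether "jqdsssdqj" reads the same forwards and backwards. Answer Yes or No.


Input string: 'jqdsssdqj'
Reversed: 'jqdsssdqj'
Compare pairs: s[0]='j' vs s[8]='j' (match), s[1]='q' vs s[7]='q' (match), s[2]='d' vs s[6]='d' (match), s[3]='s' vs s[5]='s' (match)
Palindrome: Yes


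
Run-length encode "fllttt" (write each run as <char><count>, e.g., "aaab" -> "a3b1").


Input: 'fllttt'
Operation: identify consecutive runs
Runs: 'f' -> f1, 'll' -> l2, 'ttt' -> t3
Encoded: f1l2t3


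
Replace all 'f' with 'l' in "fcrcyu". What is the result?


Input string: 'fcrcyu'
Operation: replace 'f' with 'l'
Positions of 'f': 0
After replacement: lcrcyu


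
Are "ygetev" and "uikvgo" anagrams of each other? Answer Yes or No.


String 1: 'ygetev' -> sorted: 'eegtvy'
String 2: 'uikvgo' -> sorted: 'gikouv'
Compare sorted forms: 'eegtvy' != 'gikouv'
Anagram: No


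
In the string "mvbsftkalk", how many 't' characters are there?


Input string: 'mvbsftkalk'
Target character: 't'
Scan each position: s[5]='t'
Matches found at indices: 5
Total: 1


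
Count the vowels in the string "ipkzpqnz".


Input string: 'ipkzpqnz'
Operation: count vowels (a, e, i, o, u)
Scan: s[0]='i' (vowel), s[1]='p', s[2]='k', s[3]='z', s[4]='p', s[5]='q', s[6]='n', s[7]='z'
Vowels found: 1
Result: 1


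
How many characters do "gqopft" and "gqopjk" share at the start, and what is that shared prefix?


String 1: 'gqopft'
String 2: 'gqopjk'
Compare position by position:
pos 0: 'g' vs 'g' match
pos 1: 'q' vs 'q' match
pos 2: 'o' vs 'o' match
pos 3: 'p' vs 'p' match
pos 4: 'f' vs 'j' differ -> stop
Longest common prefix: "gqop" (length 4)


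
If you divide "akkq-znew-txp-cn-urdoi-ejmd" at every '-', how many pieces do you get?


Input string: 'akkq-znew-txp-cn-urdoi-ejmd'
Delimiter: '-'
Split result: 'akkq', 'znew', 'txp', 'cn', 'urdoi', 'ejmd'
Number of parts: 6


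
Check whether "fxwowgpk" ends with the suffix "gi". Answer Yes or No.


Input string: 'fxwowgpk'
Suffix to check: 'gi'
Last 2 characters of input: 'pk'
Match: False
Result: No


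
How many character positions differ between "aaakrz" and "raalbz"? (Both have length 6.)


String 1: 'aaakrz'
String 2: 'raalbz'
Compare each position: pos 0: 'a'!='r', pos 1: 'a'=='a', pos 2: 'a'=='a', pos 3: 'k'!='l', pos 4: 'r'!='b', pos 5: 'z'=='z'
Differing positions: 3
Hamming distance: 3


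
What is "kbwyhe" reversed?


Input string: 'kbwyhe'
Operation: reverse character order
Original order: 'k' -> 'b' -> 'w' -> 'y' -> 'h' -> 'e'
Reversed order: 'e' -> 'h' -> 'y' -> 'w' -> 'b' -> 'k'
Result: ehywbk


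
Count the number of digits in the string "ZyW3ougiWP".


Input string: 'ZyW3ougiWP'
Operation: count digit characters (0-9)
Scan: 'Z', 'y', 'W', '3'(digit), 'o', 'u', 'g', 'i', 'W', 'P'
Digits found: 1
Result: 1


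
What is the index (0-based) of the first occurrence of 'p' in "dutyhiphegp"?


Input string: 'dutyhiphegp'
Target: 'p'
Scanning left to right: s[0]='d', s[1]='u', s[2]='t', s[3]='y', s[4]='h', s[5]='i', s[6]='p'
First match at index: 6


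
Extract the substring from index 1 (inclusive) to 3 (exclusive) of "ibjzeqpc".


Input string: 'ibjzeqpc'
Operation: slice [1:3]
Extract characters: s[1]='b', s[2]='j'
Result: bj


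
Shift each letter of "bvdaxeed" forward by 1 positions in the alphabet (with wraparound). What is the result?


Input: 'bvdaxeed', shift = 1
Operation: for each letter, (position + 1) mod 26
Mapping: 'b'(1+1=2)->'c', 'v'(21+1=22)->'w', 'd'(3+1=4)->'e', 'a'(0+1=1)->'b', 'x'(23+1=24)->'y', 'e'(4+1=5)->'f', 'e'(4+1=5)->'f', 'd'(3+1=4)->'e'
Result: cwebyffe


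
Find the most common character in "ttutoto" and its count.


Input: 'ttutoto'
Operation: tally each character
Counts: 'o':2, 't':4, 'u':1
Maximum: 't' appears 4 times


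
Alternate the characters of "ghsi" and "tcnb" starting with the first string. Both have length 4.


String 1: 'ghsi'
String 2: 'tcnb'
Operation: alternate characters
Pairs: 'g'+'t', 'h'+'c', 's'+'n', 'i'+'b'
Result: gthcsnib


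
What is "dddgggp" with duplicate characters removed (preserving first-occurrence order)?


Input: 'dddgggp'
Operation: keep first occurrence of each character
Scan: s[0]='d' new -> keep; s[1]='d' seen -> skip; s[2]='d' seen -> skip; s[3]='g' new -> keep; s[4]='g' seen -> skip; s[5]='g' seen -> skip; s[6]='p' new -> keep
Result: dgp


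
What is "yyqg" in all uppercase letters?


Input string: 'yyqg'
Operation: convert each letter to uppercase
Mapping: 'y'->'Y', 'y'->'Y', 'q'->'Q', 'g'->'G'
Result: YYQG


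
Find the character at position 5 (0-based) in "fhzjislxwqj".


Input string: 'fhzjislxwqj'
Operation: get character at index 5
Index mapping: s[0]='f', s[1]='h', s[2]='z', s[3]='j', s[4]='i', s[5]='s'
Result: 's'


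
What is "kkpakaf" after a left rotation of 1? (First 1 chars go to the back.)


Input: 'kkpakaf', shift = 1
Operation: split at index 1 and swap parts
Front part s[0:1] = 'k'
Back part s[1:] = 'kpakaf'
Rotated = back + front = 'kpakaf' + 'k'
Result: kpakafk


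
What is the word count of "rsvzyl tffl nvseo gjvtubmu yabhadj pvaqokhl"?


Input string: 'rsvzyl tffl nvseo gjvtubmu yabhadj pvaqokhl'
Operation: split by spaces
Words found: 'rsvzyl', 'tffl', 'nvseo', 'gjvtubmu', 'yabhadj', 'pvaqokhl'
Word count: 6


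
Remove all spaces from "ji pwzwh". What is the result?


Input string: 'ji pwzwh'
Operation: remove all spaces
Words: 'ji', 'pwzwh'
Join without spaces: jipwzwh


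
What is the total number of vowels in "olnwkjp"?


Input string: 'olnwkjp'
Operation: count vowels (a, e, i, o, u)
Scan: s[0]='o' (vowel), s[1]='l', s[2]='n', s[3]='w', s[4]='k', s[5]='j', s[6]='p'
Vowels found: 1
Result: 1


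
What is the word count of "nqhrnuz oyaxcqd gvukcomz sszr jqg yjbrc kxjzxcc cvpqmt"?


Input string: 'nqhrnuz oyaxcqd gvukcomz sszr jqg yjbrc kxjzxcc cvpqmt'
Operation: split by spaces
Words found: 'nqhrnuz', 'oyaxcqd', 'gvukcomz', 'sszr', 'jqg', 'yjbrc', 'kxjzxcc', 'cvpqmt'
Word count: 8


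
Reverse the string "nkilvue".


Input string: 'nkilvue'
Operation: reverse character order
Original order: 'n' -> 'k' -> 'i' -> 'l' -> 'v' -> 'u' -> 'e'
Reversed order: 'e' -> 'u' -> 'v' -> 'l' -> 'i' -> 'k' -> 'n'
Result: euvlikn


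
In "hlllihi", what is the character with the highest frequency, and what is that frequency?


Input: 'hlllihi'
Operation: tally each character
Counts: 'h':2, 'i':2, 'l':3
Maximum: 'l' appears 3 times


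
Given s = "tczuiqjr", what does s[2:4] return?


Input string: 'tczuiqjr'
Operation: slice [2:4]
Extract characters: s[2]='z', s[3]='u'
Result: zu


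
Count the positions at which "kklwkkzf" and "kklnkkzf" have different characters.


String 1: 'kklwkkzf'
String 2: 'kklnkkzf'
Compare each position: pos 0: 'k'=='k', pos 1: 'k'=='k', pos 2: 'l'=='l', pos 3: 'w'!='n', pos 4: 'k'=='k', pos 5: 'k'=='k', pos 6: 'z'=='z', pos 7: 'f'=='f'
Differing positions: 1
Hamming distance: 1


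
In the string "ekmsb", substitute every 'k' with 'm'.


Input string: 'ekmsb'
Operation: replace 'k' with 'm'
Positions of 'k': 1
After replacement: emmsb


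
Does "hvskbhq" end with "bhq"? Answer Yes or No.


Input string: 'hvskbhq'
Suffix to check: 'bhq'
Last 3 characters of input: 'bhq'
Match: True
Result: Yes


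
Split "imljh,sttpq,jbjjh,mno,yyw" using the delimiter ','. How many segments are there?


Input string: 'imljh,sttpq,jbjjh,mno,yyw'
Delimiter: ','
Split result: 'imljh', 'sttpq', 'jbjjh', 'mno', 'yyw'
Number of parts: 5


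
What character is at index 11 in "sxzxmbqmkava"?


Input string: 'sxzxmbqmkava'
Operation: get character at index 11
Index mapping: s[0]='s', s[1]='x', s[2]='z', s[3]='x', s[4]='m', s[5]='b', s[6]='q', s[7]='m', s[8]='k', s[9]='a', s[10]='v', s[11]='a'
Result: 'a'


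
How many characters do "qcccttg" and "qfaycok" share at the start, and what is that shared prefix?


String 1: 'qcccttg'
String 2: 'qfaycok'
Compare position by position:
pos 0: 'q' vs 'q' match
pos 1: 'c' vs 'f' differ -> stop
Longest common prefix: "q" (length 1)


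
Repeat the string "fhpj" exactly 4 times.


Input string: 'fhpj'
Operation: repeat 4 times
Concatenation: 'fhpj' + 'fhpj' + 'fhpj' + 'fhpj'
Result: fhpjfhpjfhpjfhpj


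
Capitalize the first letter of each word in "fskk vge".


Input string: 'fskk vge'
Operation: capitalize first letter of each word
Word transformations: 'fskk'->'Fskk', 'vge'->'Vge'
Result: Fskk Vge


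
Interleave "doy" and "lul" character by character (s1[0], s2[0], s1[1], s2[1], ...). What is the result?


String 1: 'doy'
String 2: 'lul'
Operation: alternate characters
Pairs: 'd'+'l', 'o'+'u', 'y'+'l'
Result: dlouyl


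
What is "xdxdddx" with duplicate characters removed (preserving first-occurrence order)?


Input: 'xdxdddx'
Operation: keep first occurrence of each character
Scan: s[0]='x' new -> keep; s[1]='d' new -> keep; s[2]='x' seen -> skip; s[3]='d' seen -> skip; s[4]='d' seen -> skip; s[5]='d' seen -> skip; s[6]='x' seen -> skip
Result: xd


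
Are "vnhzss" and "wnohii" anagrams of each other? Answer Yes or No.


String 1: 'vnhzss' -> sorted: 'hnssvz'
String 2: 'wnohii' -> sorted: 'hiinow'
Compare sorted forms: 'hnssvz' != 'hiinow'
Anagram: No


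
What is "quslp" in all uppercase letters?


Input string: 'quslp'
Operation: convert each letter to uppercase
Mapping: 'q'->'Q', 'u'->'U', 's'->'S', 'l'->'L', 'p'->'P'
Result: QUSLP


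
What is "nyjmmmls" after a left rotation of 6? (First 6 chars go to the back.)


Input: 'nyjmmmls', shift = 6
Operation: split at index 6 and swap parts
Front part s[0:6] = 'nyjmmm'
Back part s[6:] = 'ls'
Rotated = back + front = 'ls' + 'nyjmmm'
Result: lsnyjmmm


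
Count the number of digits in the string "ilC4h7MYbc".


Input string: 'ilC4h7MYbc'
Operation: count digit characters (0-9)
Scan: 'i', 'l', 'C', '4'(digit), 'h', '7'(digit), 'M', 'Y', 'b', 'c'
Digits found: 2
Result: 2


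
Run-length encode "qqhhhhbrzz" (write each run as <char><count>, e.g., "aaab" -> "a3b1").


Input: 'qqhhhhbrzz'
Operation: identify consecutive runs
Runs: 'qq' -> q2, 'hhhh' -> h4, 'b' -> b1, 'r' -> r1, 'zz' -> z2
Encoded: q2h4b1r1z2


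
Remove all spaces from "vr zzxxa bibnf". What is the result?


Input string: 'vr zzxxa bibnf'
Operation: remove all spaces
Words: 'vr', 'zzxxa', 'bibnf'
Join without spaces: vrzzxxabibnf


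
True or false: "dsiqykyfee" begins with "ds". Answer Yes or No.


Input string: 'dsiqykyfee'
Prefix to check: 'ds'
First 2 characters of input: 'ds'
Match: True
Result: Yes


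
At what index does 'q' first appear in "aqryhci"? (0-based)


Input string: 'aqryhci'
Target: 'q'
Scanning left to right: s[0]='a', s[1]='q'
First match at index: 1


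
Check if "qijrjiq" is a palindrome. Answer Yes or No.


Input string: 'qijrjiq'
Reversed: 'qijrjiq'
Compare pairs: s[0]='q' vs s[6]='q' (match), s[1]='i' vs s[5]='i' (match), s[2]='j' vs s[4]='j' (match)
Palindrome: Yes


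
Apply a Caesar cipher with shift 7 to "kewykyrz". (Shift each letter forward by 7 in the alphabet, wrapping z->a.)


Input: 'kewykyrz', shift = 7
Operation: for each letter, (position + 7) mod 26
Mapping: 'k'(10+7=17)->'r', 'e'(4+7=11)->'l', 'w'(22+7=29, 29 mod 26=3)->'d', 'y'(24+7=31, 31 mod 26=5)->'f', 'k'(10+7=17)->'r', 'y'(24+7=31, 31 mod 26=5)->'f', 'r'(17+7=24)->'y', 'z'(25+7=32, 32 mod 26=6)->'g'
Result: rldfrfyg


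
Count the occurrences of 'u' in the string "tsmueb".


Input string: 'tsmueb'
Target character: 'u'
Scan each position: s[3]='u'
Matches found at indices: 3
Total: 1


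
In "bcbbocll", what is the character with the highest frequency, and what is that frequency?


Input: 'bcbbocll'
Operation: tally each character
Counts: 'b':3, 'c':2, 'l':2, 'o':1
Maximum: 'b' appears 3 times


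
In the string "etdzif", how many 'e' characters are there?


Input string: 'etdzif'
Target character: 'e'
Scan each position: s[0]='e'
Matches found at indices: 0
Total: 1


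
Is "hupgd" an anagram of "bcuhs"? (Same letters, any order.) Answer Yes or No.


String 1: 'bcuhs' -> sorted: 'bchsu'
String 2: 'hupgd' -> sorted: 'dghpu'
Compare sorted forms: 'bchsu' != 'dghpu'
Anagram: No


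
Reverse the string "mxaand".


Input string: 'mxaand'
Operation: reverse character order
Original order: 'm' -> 'x' -> 'a' -> 'a' -> 'n' -> 'd'
Reversed order: 'd' -> 'n' -> 'a' -> 'a' -> 'x' -> 'm'
Result: dnaaxm


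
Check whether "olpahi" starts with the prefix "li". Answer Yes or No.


Input string: 'olpahi'
Prefix to check: 'li'
First 2 characters of input: 'ol'
Match: False
Result: No


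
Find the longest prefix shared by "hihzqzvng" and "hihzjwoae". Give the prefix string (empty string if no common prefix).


String 1: 'hihzqzvng'
String 2: 'hihzjwoae'
Compare position by position:
pos 0: 'h' vs 'h' match
pos 1: 'i' vs 'i' match
pos 2: 'h' vs 'h' match
pos 3: 'z' vs 'z' match
pos 4: 'q' vs 'j' differ -> stop
Longest common prefix: "hihz" (length 4)


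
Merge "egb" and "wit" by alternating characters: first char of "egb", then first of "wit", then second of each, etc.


String 1: 'egb'
String 2: 'wit'
Operation: alternate characters
Pairs: 'e'+'w', 'g'+'i', 'b'+'t'
Result: ewgibt


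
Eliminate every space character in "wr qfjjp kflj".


Input string: 'wr qfjjp kflj'
Operation: remove all spaces
Words: 'wr', 'qfjjp', 'kflj'
Join without spaces: wrqfjjpkflj


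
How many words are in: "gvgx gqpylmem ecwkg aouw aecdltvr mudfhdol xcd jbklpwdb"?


Input string: 'gvgx gqpylmem ecwkg aouw aecdltvr mudfhdol xcd jbklpwdb'
Operation: split by spaces
Words found: 'gvgx', 'gqpylmem', 'ecwkg', 'aouw', 'aecdltvr', 'mudfhdol', 'xcd', 'jbklpwdb'
Word count: 8


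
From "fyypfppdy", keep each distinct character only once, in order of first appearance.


Input: 'fyypfppdy'
Operation: keep first occurrence of each character
Scan: s[0]='f' new -> keep; s[1]='y' new -> keep; s[2]='y' seen -> skip; s[3]='p' new -> keep; s[4]='f' seen -> skip; s[5]='p' seen -> skip; s[6]='p' seen -> skip; s[7]='d' new -> keep; s[8]='y' seen -> skip
Result: fypd


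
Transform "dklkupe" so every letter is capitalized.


Input string: 'dklkupe'
Operation: convert each letter to uppercase
Mapping: 'd'->'D', 'k'->'K', 'l'->'L', 'k'->'K', 'u'->'U', 'p'->'P', 'e'->'E'
Result: DKLKUPE


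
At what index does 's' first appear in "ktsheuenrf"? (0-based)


Input string: 'ktsheuenrf'
Target: 's'
Scanning left to right: s[0]='k', s[1]='t', s[2]='s'
First match at index: 2


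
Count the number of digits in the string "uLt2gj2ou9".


Input string: 'uLt2gj2ou9'
Operation: count digit characters (0-9)
Scan: 'u', 'L', 't', '2'(digit), 'g', 'j', '2'(digit), 'o', 'u', '9'(digit)
Digits found: 3
Result: 3


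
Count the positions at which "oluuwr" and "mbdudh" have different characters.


String 1: 'oluuwr'
String 2: 'mbdudh'
Compare each position: pos 0: 'o'!='m', pos 1: 'l'!='b', pos 2: 'u'!='d', pos 3: 'u'=='u', pos 4: 'w'!='d', pos 5: 'r'!='h'
Differing positions: 5
Hamming distance: 5


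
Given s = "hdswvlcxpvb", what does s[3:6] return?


Input string: 'hdswvlcxpvb'
Operation: slice [3:6]
Extract characters: s[3]='w', s[4]='v', s[5]='l'
Result: wvl


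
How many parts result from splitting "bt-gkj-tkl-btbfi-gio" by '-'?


Input string: 'bt-gkj-tkl-btbfi-gio'
Delimiter: '-'
Split result: 'bt', 'gkj', 'tkl', 'btbfi', 'gio'
Number of parts: 5


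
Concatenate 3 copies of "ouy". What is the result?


Input string: 'ouy'
Operation: repeat 3 times
Concatenation: 'ouy' + 'ouy' + 'ouy'
Result: ouyouyouy


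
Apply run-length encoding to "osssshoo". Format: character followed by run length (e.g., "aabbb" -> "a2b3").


Input: 'osssshoo'
Operation: identify consecutive runs
Runs: 'o' -> o1, 'ssss' -> s4, 'h' -> h1, 'oo' -> o2
Encoded: o1s4h1o2


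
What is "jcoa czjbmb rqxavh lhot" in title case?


Input string: 'jcoa czjbmb rqxavh lhot'
Operation: capitalize first letter of each word
Word transformations: 'jcoa'->'Jcoa', 'czjbmb'->'Czjbmb', 'rqxavh'->'Rqxavh', 'lhot'->'Lhot'
Result: Jcoa Czjbmb Rqxavh Lhot


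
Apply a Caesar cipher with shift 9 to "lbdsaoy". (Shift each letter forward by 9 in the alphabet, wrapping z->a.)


Input: 'lbdsaoy', shift = 9
Operation: for each letter, (position + 9) mod 26
Mapping: 'l'(11+9=20)->'u', 'b'(1+9=10)->'k', 'd'(3+9=12)->'m', 's'(18+9=27, 27 mod 26=1)->'b', 'a'(0+9=9)->'j', 'o'(14+9=23)->'x', 'y'(24+9=33, 33 mod 26=7)->'h'
Result: ukmbjxh


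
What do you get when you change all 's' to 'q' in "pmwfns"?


Input string: 'pmwfns'
Operation: replace 's' with 'q'
Positions of 's': 5
After replacement: pmwfnq


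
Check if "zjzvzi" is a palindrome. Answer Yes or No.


Input string: 'zjzvzi'
Reversed: 'izvzjz'
Compare pairs: s[0]='z' vs s[5]='i' (mismatch), s[1]='j' vs s[4]='z' (mismatch), s[2]='z' vs s[3]='v' (mismatch)
Palindrome: No


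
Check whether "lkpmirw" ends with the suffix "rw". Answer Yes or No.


Input string: 'lkpmirw'
Suffix to check: 'rw'
Last 2 characters of input: 'rw'
Match: True
Result: Yes


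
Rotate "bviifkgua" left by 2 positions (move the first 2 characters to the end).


Input: 'bviifkgua', shift = 2
Operation: split at index 2 and swap parts
Front part s[0:2] = 'bv'
Back part s[2:] = 'iifkgua'
Rotated = back + front = 'iifkgua' + 'bv'
Result: iifkguabv


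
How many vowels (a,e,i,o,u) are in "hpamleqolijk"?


Input string: 'hpamleqolijk'
Operation: count vowels (a, e, i, o, u)
Scan: s[0]='h', s[1]='p', s[2]='a' (vowel), s[3]='m', s[4]='l', s[5]='e' (vowel), s[6]='q', s[7]='o' (vowel), s[8]='l', s[9]='i' (vowel), s[10]='j', s[11]='k'
Vowels found: 4
Result: 4


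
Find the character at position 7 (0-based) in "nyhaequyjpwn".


Input string: 'nyhaequyjpwn'
Operation: get character at index 7
Index mapping: s[0]='n', s[1]='y', s[2]='h', s[3]='a', s[4]='e', s[5]='q', s[6]='u', s[7]='y'
Result: 'y'


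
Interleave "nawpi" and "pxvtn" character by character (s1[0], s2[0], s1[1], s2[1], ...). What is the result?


String 1: 'nawpi'
String 2: 'pxvtn'
Operation: alternate characters
Pairs: 'n'+'p', 'a'+'x', 'w'+'v', 'p'+'t', 'i'+'n'
Result: npaxwvptin


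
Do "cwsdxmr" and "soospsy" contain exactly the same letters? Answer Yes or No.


String 1: 'cwsdxmr' -> sorted: 'cdmrswx'
String 2: 'soospsy' -> sorted: 'oopsssy'
Compare sorted forms: 'cdmrswx' != 'oopsssy'
Anagram: No


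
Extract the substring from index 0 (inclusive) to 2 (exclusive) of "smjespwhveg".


Input string: 'smjespwhveg'
Operation: slice [0:2]
Extract characters: s[0]='s', s[1]='m'
Result: sm


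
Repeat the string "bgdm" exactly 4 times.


Input string: 'bgdm'
Operation: repeat 4 times
Concatenation: 'bgdm' + 'bgdm' + 'bgdm' + 'bgdm'
Result: bgdmbgdmbgdmbgdm


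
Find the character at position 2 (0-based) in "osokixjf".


Input string: 'osokixjf'
Operation: get character at index 2
Index mapping: s[0]='o', s[1]='s', s[2]='o'
Result: 'o'


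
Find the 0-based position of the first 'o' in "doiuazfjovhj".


Input string: 'doiuazfjovhj'
Target: 'o'
Scanning left to right: s[0]='d', s[1]='o'
First match at index: 1


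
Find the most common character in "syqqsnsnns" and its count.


Input: 'syqqsnsnns'
Operation: tally each character
Counts: 'n':3, 'q':2, 's':4, 'y':1
Maximum: 's' appears 4 times


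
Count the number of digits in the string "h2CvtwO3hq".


Input string: 'h2CvtwO3hq'
Operation: count digit characters (0-9)
Scan: 'h', '2'(digit), 'C', 'v', 't', 'w', 'O', '3'(digit), 'h', 'q'
Digits found: 2
Result: 2


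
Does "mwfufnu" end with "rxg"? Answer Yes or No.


Input string: 'mwfufnu'
Suffix to check: 'rxg'
Last 3 characters of input: 'fnu'
Match: False
Result: No


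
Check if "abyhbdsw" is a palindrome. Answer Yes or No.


Input string: 'abyhbdsw'
Reversed: 'wsdbhyba'
Compare pairs: s[0]='a' vs s[7]='w' (mismatch), s[1]='b' vs s[6]='s' (mismatch), s[2]='y' vs s[5]='d' (mismatch), s[3]='h' vs s[4]='b' (mismatch)
Palindrome: No


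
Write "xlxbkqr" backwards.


Input string: 'xlxbkqr'
Operation: reverse character order
Original order: 'x' -> 'l' -> 'x' -> 'b' -> 'k' -> 'q' -> 'r'
Reversed order: 'r' -> 'q' -> 'k' -> 'b' -> 'x' -> 'l' -> 'x'
Result: rqkbxlx


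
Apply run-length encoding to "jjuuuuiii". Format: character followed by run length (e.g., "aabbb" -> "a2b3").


Input: 'jjuuuuiii'
Operation: identify consecutive runs
Runs: 'jj' -> j2, 'uuuu' -> u4, 'iii' -> i3
Encoded: j2u4i3


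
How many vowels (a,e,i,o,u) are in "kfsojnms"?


Input string: 'kfsojnms'
Operation: count vowels (a, e, i, o, u)
Scan: s[0]='k', s[1]='f', s[2]='s', s[3]='o' (vowel), s[4]='j', s[5]='n', s[6]='m', s[7]='s'
Vowels found: 1
Result: 1


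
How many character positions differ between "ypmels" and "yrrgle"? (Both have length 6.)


String 1: 'ypmels'
String 2: 'yrrgle'
Compare each position: pos 0: 'y'=='y', pos 1: 'p'!='r', pos 2: 'm'!='r', pos 3: 'e'!='g', pos 4: 'l'=='l', pos 5: 's'!='e'
Differing positions: 4
Hamming distance: 4


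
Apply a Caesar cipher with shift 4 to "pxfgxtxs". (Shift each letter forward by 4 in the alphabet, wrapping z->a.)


Input: 'pxfgxtxs', shift = 4
Operation: for each letter, (position + 4) mod 26
Mapping: 'p'(15+4=19)->'t', 'x'(23+4=27, 27 mod 26=1)->'b', 'f'(5+4=9)->'j', 'g'(6+4=10)->'k', 'x'(23+4=27, 27 mod 26=1)->'b', 't'(19+4=23)->'x', 'x'(23+4=27, 27 mod 26=1)->'b', 's'(18+4=22)->'w'
Result: tbjkbxbw


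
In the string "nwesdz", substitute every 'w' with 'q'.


Input string: 'nwesdz'
Operation: replace 'w' with 'q'
Positions of 'w': 1
After replacement: nqesdz


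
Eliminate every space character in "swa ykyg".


Input string: 'swa ykyg'
Operation: remove all spaces
Words: 'swa', 'ykyg'
Join without spaces: swaykyg


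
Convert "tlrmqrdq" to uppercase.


Input string: 'tlrmqrdq'
Operation: convert each letter to uppercase
Mapping: 't'->'T', 'l'->'L', 'r'->'R', 'm'->'M', 'q'->'Q', 'r'->'R', 'd'->'D', 'q'->'Q'
Result: TLRMQRDQ


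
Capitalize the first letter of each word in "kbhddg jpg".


Input string: 'kbhddg jpg'
Operation: capitalize first letter of each word
Word transformations: 'kbhddg'->'Kbhddg', 'jpg'->'Jpg'
Result: Kbhddg Jpg


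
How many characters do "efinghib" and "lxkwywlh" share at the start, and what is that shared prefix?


String 1: 'efinghib'
String 2: 'lxkwywlh'
Compare position by position:
pos 0: 'e' vs 'l' differ -> stop
Longest common prefix: "" (length 0)


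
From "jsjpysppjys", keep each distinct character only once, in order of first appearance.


Input: 'jsjpysppjys'
Operation: keep first occurrence of each character
Scan: s[0]='j' new -> keep; s[1]='s' new -> keep; s[2]='j' seen -> skip; s[3]='p' new -> keep; s[4]='y' new -> keep; s[5]='s' seen -> skip; s[6]='p' seen -> skip; s[7]='p' seen -> skip; s[8]='j' seen -> skip; s[9]='y' seen -> skip; s[10]='s' seen -> skip
Result: jspy


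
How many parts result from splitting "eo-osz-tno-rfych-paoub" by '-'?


Input string: 'eo-osz-tno-rfych-paoub'
Delimiter: '-'
Split result: 'eo', 'osz', 'tno', 'rfych', 'paoub'
Number of parts: 5


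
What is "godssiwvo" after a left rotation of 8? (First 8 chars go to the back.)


Input: 'godssiwvo', shift = 8
Operation: split at index 8 and swap parts
Front part s[0:8] = 'godssiwv'
Back part s[8:] = 'o'
Rotated = back + front = 'o' + 'godssiwv'
Result: ogodssiwv


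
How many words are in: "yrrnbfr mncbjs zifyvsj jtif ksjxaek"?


Input string: 'yrrnbfr mncbjs zifyvsj jtif ksjxaek'
Operation: split by spaces
Words found: 'yrrnbfr', 'mncbjs', 'zifyvsj', 'jtif', 'ksjxaek'
Word count: 5


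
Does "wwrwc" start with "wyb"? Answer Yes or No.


Input string: 'wwrwc'
Prefix to check: 'wyb'
First 3 characters of input: 'wwr'
Match: False
Result: No


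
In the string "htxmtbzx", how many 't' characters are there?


Input string: 'htxmtbzx'
Target character: 't'
Scan each position: s[1]='t', s[4]='t'
Matches found at indices: 1, 4
Total: 2


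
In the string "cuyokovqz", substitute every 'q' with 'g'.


Input string: 'cuyokovqz'
Operation: replace 'q' with 'g'
Positions of 'q': 7
After replacement: cuyokovgz


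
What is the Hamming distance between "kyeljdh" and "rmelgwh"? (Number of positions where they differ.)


String 1: 'kyeljdh'
String 2: 'rmelgwh'
Compare each position: pos 0: 'k'!='r', pos 1: 'y'!='m', pos 2: 'e'=='e', pos 3: 'l'=='l', pos 4: 'j'!='g', pos 5: 'd'!='w', pos 6: 'h'=='h'
Differing positions: 4
Hamming distance: 4


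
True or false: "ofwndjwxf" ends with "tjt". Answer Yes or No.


Input string: 'ofwndjwxf'
Suffix to check: 'tjt'
Last 3 characters of input: 'wxf'
Match: False
Result: No


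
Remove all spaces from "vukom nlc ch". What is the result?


Input string: 'vukom nlc ch'
Operation: remove all spaces
Words: 'vukom', 'nlc', 'ch'
Join without spaces: vukomnlcch


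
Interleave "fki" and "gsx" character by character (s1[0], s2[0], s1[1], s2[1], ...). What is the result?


String 1: 'fki'
String 2: 'gsx'
Operation: alternate characters
Pairs: 'f'+'g', 'k'+'s', 'i'+'x'
Result: fgksix


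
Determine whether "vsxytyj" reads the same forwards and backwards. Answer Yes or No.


Input string: 'vsxytyj'
Reversed: 'jytyxsv'
Compare pairs: s[0]='v' vs s[6]='j' (mismatch), s[1]='s' vs s[5]='y' (mismatch), s[2]='x' vs s[4]='t' (mismatch)
Palindrome: No


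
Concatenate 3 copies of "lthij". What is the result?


Input string: 'lthij'
Operation: repeat 3 times
Concatenation: 'lthij' + 'lthij' + 'lthij'
Result: lthijlthijlthij


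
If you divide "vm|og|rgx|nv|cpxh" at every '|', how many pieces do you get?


Input string: 'vm|og|rgx|nv|cpxh'
Delimiter: '|'
Split result: 'vm', 'og', 'rgx', 'nv', 'cpxh'
Number of parts: 5


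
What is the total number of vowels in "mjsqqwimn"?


Input string: 'mjsqqwimn'
Operation: count vowels (a, e, i, o, u)
Scan: s[0]='m', s[1]='j', s[2]='s', s[3]='q', s[4]='q', s[5]='w', s[6]='i' (vowel), s[7]='m', s[8]='n'
Vowels found: 1
Result: 1


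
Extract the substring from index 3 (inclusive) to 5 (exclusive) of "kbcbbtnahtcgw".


Input string: 'kbcbbtnahtcgw'
Operation: slice [3:5]
Extract characters: s[3]='b', s[4]='b'
Result: bb


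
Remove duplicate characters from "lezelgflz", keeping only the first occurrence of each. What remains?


Input: 'lezelgflz'
Operation: keep first occurrence of each character
Scan: s[0]='l' new -> keep; s[1]='e' new -> keep; s[2]='z' new -> keep; s[3]='e' seen -> skip; s[4]='l' seen -> skip; s[5]='g' new -> keep; s[6]='f' new -> keep; s[7]='l' seen -> skip; s[8]='z' seen -> skip
Result: lezgf


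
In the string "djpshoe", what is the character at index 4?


Input string: 'djpshoe'
Operation: get character at index 4
Index mapping: s[0]='d', s[1]='j', s[2]='p', s[3]='s', s[4]='h'
Result: 'h'


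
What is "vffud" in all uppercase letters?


Input string: 'vffud'
Operation: convert each letter to uppercase
Mapping: 'v'->'V', 'f'->'F', 'f'->'F', 'u'->'U', 'd'->'D'
Result: VFFUD


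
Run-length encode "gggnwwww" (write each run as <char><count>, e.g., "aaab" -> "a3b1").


Input: 'gggnwwww'
Operation: identify consecutive runs
Runs: 'ggg' -> g3, 'n' -> n1, 'wwww' -> w4
Encoded: g3n1w4


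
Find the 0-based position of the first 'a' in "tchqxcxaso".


Input string: 'tchqxcxaso'
Target: 'a'
Scanning left to right: s[0]='t', s[1]='c', s[2]='h', s[3]='q', s[4]='x', s[5]='c', s[6]='x', s[7]='a'
First match at index: 7


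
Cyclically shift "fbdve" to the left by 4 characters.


Input: 'fbdve', shift = 4
Operation: split at index 4 and swap parts
Front part s[0:4] = 'fbdv'
Back part s[4:] = 'e'
Rotated = back + front = 'e' + 'fbdv'
Result: efbdv


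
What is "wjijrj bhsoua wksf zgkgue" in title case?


Input string: 'wjijrj bhsoua wksf zgkgue'
Operation: capitalize first letter of each word
Word transformations: 'wjijrj'->'Wjijrj', 'bhsoua'->'Bhsoua', 'wksf'->'Wksf', 'zgkgue'->'Zgkgue'
Result: Wjijrj Bhsoua Wksf Zgkgue


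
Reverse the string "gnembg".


Input string: 'gnembg'
Operation: reverse character order
Original order: 'g' -> 'n' -> 'e' -> 'm' -> 'b' -> 'g'
Reversed order: 'g' -> 'b' -> 'm' -> 'e' -> 'n' -> 'g'
Result: gbmeng


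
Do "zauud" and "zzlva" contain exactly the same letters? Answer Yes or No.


String 1: 'zauud' -> sorted: 'aduuz'
String 2: 'zzlva' -> sorted: 'alvzz'
Compare sorted forms: 'aduuz' != 'alvzz'
Anagram: No


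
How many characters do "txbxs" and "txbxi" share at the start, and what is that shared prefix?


String 1: 'txbxs'
String 2: 'txbxi'
Compare position by position:
pos 0: 't' vs 't' match
pos 1: 'x' vs 'x' match
pos 2: 'b' vs 'b' match
pos 3: 'x' vs 'x' match
pos 4: 's' vs 'i' differ -> stop
Longest common prefix: "txbx" (length 4)


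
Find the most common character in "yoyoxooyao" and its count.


Input: 'yoyoxooyao'
Operation: tally each character
Counts: 'a':1, 'o':5, 'x':1, 'y':3
Maximum: 'o' appears 5 times


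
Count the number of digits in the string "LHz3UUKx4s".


Input string: 'LHz3UUKx4s'
Operation: count digit characters (0-9)
Scan: 'L', 'H', 'z', '3'(digit), 'U', 'U', 'K', 'x', '4'(digit), 's'
Digits found: 2
Result: 2


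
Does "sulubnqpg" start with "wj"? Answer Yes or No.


Input string: 'sulubnqpg'
Prefix to check: 'wj'
First 2 characters of input: 'su'
Match: False
Result: No


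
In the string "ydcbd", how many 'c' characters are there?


Input string: 'ydcbd'
Target character: 'c'
Scan each position: s[2]='c'
Matches found at indices: 2
Total: 1


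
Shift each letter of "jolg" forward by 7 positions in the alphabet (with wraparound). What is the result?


Input: 'jolg', shift = 7
Operation: for each letter, (position + 7) mod 26
Mapping: 'j'(9+7=16)->'q', 'o'(14+7=21)->'v', 'l'(11+7=18)->'s', 'g'(6+7=13)->'n'
Result: qvsn


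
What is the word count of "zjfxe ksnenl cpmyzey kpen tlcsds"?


Input string: 'zjfxe ksnenl cpmyzey kpen tlcsds'
Operation: split by spaces
Words found: 'zjfxe', 'ksnenl', 'cpmyzey', 'kpen', 'tlcsds'
Word count: 5


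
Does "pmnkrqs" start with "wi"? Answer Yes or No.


Input string: 'pmnkrqs'
Prefix to check: 'wi'
First 2 characters of input: 'pm'
Match: False
Result: No


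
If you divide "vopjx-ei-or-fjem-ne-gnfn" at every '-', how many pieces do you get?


Input string: 'vopjx-ei-or-fjem-ne-gnfn'
Delimiter: '-'
Split result: 'vopjx', 'ei', 'or', 'fjem', 'ne', 'gnfn'
Number of parts: 6


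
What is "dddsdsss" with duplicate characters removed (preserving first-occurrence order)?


Input: 'dddsdsss'
Operation: keep first occurrence of each character
Scan: s[0]='d' new -> keep; s[1]='d' seen -> skip; s[2]='d' seen -> skip; s[3]='s' new -> keep; s[4]='d' seen -> skip; s[5]='s' seen -> skip; s[6]='s' seen -> skip; s[7]='s' seen -> skip
Result: ds


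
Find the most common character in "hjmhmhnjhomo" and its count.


Input: 'hjmhmhnjhomo'
Operation: tally each character
Counts: 'h':4, 'j':2, 'm':3, 'n':1, 'o':2
Maximum: 'h' appears 4 times


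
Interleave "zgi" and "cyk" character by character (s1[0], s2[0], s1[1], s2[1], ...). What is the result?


String 1: 'zgi'
String 2: 'cyk'
Operation: alternate characters
Pairs: 'z'+'c', 'g'+'y', 'i'+'k'
Result: zcgyik


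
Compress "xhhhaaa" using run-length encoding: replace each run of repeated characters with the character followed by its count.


Input: 'xhhhaaa'
Operation: identify consecutive runs
Runs: 'x' -> x1, 'hhh' -> h3, 'aaa' -> a3
Encoded: x1h3a3


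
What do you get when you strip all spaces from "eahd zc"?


Input string: 'eahd zc'
Operation: remove all spaces
Words: 'eahd', 'zc'
Join without spaces: eahdzc


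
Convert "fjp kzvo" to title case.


Input string: 'fjp kzvo'
Operation: capitalize first letter of each word
Word transformations: 'fjp'->'Fjp', 'kzvo'->'Kzvo'
Result: Fjp Kzvo


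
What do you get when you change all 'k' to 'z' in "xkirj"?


Input string: 'xkirj'
Operation: replace 'k' with 'z'
Positions of 'k': 1
After replacement: xzirj


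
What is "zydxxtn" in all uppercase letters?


Input string: 'zydxxtn'
Operation: convert each letter to uppercase
Mapping: 'z'->'Z', 'y'->'Y', 'd'->'D', 'x'->'X', 'x'->'X', 't'->'T', 'n'->'N'
Result: ZYDXXTN


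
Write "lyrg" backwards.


Input string: 'lyrg'
Operation: reverse character order
Original order: 'l' -> 'y' -> 'r' -> 'g'
Reversed order: 'g' -> 'r' -> 'y' -> 'l'
Result: gryl


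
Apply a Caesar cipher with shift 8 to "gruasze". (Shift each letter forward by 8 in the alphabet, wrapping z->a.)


Input: 'gruasze', shift = 8
Operation: for each letter, (position + 8) mod 26
Mapping: 'g'(6+8=14)->'o', 'r'(17+8=25)->'z', 'u'(20+8=28, 28 mod 26=2)->'c', 'a'(0+8=8)->'i', 's'(18+8=26, 26 mod 26=0)->'a', 'z'(25+8=33, 33 mod 26=7)->'h', 'e'(4+8=12)->'m'
Result: ozciahm
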